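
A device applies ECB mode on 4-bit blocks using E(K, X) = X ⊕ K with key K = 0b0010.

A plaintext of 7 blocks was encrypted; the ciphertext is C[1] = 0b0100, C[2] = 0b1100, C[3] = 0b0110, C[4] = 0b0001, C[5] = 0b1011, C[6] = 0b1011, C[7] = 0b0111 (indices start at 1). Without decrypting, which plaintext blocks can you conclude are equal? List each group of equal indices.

ECB encrypts each block independently with the same key, so equal ciphertext blocks imply equal plaintext blocks.
C[5] = C[6] = 0b1011, so P[5] = P[6].

P[5] = P[6]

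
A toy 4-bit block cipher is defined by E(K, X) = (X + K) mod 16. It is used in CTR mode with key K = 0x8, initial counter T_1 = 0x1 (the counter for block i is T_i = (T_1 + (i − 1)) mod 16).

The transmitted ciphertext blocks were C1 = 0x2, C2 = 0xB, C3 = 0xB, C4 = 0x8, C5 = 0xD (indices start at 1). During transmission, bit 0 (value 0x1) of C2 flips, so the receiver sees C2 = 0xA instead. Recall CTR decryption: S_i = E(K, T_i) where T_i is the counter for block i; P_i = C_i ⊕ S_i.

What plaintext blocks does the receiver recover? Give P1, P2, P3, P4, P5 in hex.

P1 = 0xB, P2 = 0x0, P3 = 0x0, P4 = 0x4, P5 = 0x0

Only C2 changed, to 0xA. In CTR, a change in C_i flips the same bit in P_i only; the keystream is unaffected. Decrypting the received ciphertext:
P1: T = 0x1, S = E(K, T) = 0x9; 0x2 ⊕ 0x9 = 0xB.
P2: T = 0x2, S = E(K, T) = 0xA; 0xA ⊕ 0xA = 0x0.
P3: T = 0x3, S = E(K, T) = 0xB; 0xB ⊕ 0xB = 0x0.
P4: T = 0x4, S = E(K, T) = 0xC; 0x8 ⊕ 0xC = 0x4.
P5: T = 0x5, S = E(K, T) = 0xD; 0xD ⊕ 0xD = 0x0.
Blocks that differ from the original plaintext: P2.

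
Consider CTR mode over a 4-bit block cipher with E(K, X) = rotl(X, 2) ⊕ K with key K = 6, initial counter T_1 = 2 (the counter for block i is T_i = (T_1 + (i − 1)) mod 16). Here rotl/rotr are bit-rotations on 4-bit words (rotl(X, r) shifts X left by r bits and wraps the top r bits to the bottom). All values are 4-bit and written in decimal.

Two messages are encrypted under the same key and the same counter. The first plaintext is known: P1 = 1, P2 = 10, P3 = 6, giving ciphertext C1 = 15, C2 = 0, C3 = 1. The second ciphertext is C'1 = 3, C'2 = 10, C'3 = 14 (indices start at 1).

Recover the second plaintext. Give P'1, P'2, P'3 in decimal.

P'1 = 13, P'2 = 0, P'3 = 9

In CTR with a reused counter, both messages share the same keystream S_i, so C_i ⊕ C'_i = P_i ⊕ P'_i and thus P'_i = P_i ⊕ C_i ⊕ C'_i.
P'1: 1 ⊕ 15 ⊕ 3 = 13.
P'2: 10 ⊕ 0 ⊕ 10 = 0.
P'3: 6 ⊕ 1 ⊕ 14 = 9.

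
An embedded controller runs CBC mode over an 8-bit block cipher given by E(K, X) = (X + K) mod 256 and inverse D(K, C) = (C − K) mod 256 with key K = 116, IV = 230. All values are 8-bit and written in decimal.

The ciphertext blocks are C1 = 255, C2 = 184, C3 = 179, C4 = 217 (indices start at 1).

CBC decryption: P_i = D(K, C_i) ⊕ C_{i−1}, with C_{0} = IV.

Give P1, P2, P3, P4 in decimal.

P1 = 109, P2 = 187, P3 = 135, P4 = 214

P1: D(K, 255) = 139; 139 ⊕ 230 = 109.
P2: D(K, 184) = 68; 68 ⊕ 255 = 187.
P3: D(K, 179) = 63; 63 ⊕ 184 = 135.
P4: D(K, 217) = 101; 101 ⊕ 179 = 214.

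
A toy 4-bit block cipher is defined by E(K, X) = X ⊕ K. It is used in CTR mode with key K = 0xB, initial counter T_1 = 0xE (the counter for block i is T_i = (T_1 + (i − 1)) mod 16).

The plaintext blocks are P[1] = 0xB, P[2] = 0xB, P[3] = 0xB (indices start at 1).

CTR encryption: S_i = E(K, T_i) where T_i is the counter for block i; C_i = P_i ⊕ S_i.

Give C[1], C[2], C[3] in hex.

C[1] = 0xE, C[2] = 0xF, C[3] = 0x0

C[1]: T = 0xE, S = E(K, T) = 0x5; 0xB ⊕ 0x5 = 0xE.
C[2]: T = 0xF, S = E(K, T) = 0x4; 0xB ⊕ 0x4 = 0xF.
C[3]: T = 0x0, S = E(K, T) = 0xB; 0xB ⊕ 0xB = 0x0.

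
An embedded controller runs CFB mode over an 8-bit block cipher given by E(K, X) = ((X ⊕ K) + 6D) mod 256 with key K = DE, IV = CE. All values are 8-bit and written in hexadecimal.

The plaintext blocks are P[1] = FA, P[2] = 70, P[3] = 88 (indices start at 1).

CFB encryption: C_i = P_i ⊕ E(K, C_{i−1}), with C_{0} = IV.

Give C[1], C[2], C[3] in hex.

C[1] = 87, C[2] = B6, C[3] = 5D

C[1]: E(K, CE) = 7D; FA ⊕ 7D = 87.
C[2]: E(K, 87) = C6; 70 ⊕ C6 = B6.
C[3]: E(K, B6) = D5; 88 ⊕ D5 = 5D.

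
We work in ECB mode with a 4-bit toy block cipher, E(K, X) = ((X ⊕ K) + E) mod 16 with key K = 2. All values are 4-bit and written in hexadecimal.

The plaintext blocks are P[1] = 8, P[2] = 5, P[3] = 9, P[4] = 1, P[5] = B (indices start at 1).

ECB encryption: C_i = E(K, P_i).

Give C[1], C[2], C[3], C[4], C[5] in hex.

C[1] = 8, C[2] = 5, C[3] = 9, C[4] = 1, C[5] = 7

C[1]: E(K, 8) = 8.
C[2]: E(K, 5) = 5.
C[3]: E(K, 9) = 9.
C[4]: E(K, 1) = 1.
C[5]: E(K, B) = 7.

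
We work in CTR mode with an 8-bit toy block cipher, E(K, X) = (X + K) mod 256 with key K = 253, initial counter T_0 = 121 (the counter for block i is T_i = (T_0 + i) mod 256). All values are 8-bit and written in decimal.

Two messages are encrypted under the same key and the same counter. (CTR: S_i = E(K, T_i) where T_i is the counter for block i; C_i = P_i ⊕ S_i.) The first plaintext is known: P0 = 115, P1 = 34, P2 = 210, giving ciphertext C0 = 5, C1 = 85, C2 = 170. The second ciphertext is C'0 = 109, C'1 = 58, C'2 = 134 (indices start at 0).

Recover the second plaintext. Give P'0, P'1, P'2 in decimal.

In CTR with a reused counter, both messages share the same keystream S_i, so C_i ⊕ C'_i = P_i ⊕ P'_i and thus P'_i = P_i ⊕ C_i ⊕ C'_i.
P'0: 115 ⊕ 5 ⊕ 109 = 27.
P'1: 34 ⊕ 85 ⊕ 58 = 77.
P'2: 210 ⊕ 170 ⊕ 134 = 254.

P'0 = 27, P'1 = 77, P'2 = 254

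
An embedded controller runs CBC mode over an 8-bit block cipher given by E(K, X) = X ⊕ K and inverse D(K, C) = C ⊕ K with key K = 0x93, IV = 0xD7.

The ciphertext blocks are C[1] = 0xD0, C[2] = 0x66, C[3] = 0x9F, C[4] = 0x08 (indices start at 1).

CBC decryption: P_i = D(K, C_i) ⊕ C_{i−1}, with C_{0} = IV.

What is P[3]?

P[3] = 0x6A

P[3]: D(K, 0x9F) = 0x0C; 0x0C ⊕ 0x66 = 0x6A.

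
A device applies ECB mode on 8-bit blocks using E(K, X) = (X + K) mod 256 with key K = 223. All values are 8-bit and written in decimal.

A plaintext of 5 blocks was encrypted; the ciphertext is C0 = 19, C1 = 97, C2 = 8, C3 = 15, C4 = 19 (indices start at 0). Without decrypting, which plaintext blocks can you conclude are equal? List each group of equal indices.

ECB encrypts each block independently with the same key, so equal ciphertext blocks imply equal plaintext blocks.
C0 = C4 = 19, so P0 = P4.

P0 = P4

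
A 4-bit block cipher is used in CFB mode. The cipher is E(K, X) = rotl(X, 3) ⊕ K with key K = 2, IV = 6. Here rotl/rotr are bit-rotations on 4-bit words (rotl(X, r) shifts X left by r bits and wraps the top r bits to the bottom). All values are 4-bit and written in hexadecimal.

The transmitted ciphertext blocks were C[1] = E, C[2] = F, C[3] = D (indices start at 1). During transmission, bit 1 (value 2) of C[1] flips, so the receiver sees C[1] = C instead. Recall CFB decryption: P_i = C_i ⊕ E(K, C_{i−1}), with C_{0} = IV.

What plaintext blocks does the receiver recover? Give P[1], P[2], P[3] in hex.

P[1] = D, P[2] = B, P[3] = 0

Only C[1] changed, to C. In CFB, a change in C_i flips the same bit in P_i and garbles P_{i+1}. Decrypting the received ciphertext:
P[1]: E(K, 6) = 1; C ⊕ 1 = D.
P[2]: E(K, C) = 4; F ⊕ 4 = B.
P[3]: E(K, F) = D; D ⊕ D = 0.
Blocks that differ from the original plaintext: P[1], P[2].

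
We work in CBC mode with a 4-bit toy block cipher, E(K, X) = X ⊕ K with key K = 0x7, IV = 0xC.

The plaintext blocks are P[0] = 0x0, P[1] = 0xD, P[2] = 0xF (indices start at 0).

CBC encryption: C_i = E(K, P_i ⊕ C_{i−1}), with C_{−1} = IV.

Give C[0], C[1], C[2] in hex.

C[0]: P[0] ⊕ 0xC = 0xC; E(K, 0xC) = 0xB.
C[1]: P[1] ⊕ 0xB = 0x6; E(K, 0x6) = 0x1.
C[2]: P[2] ⊕ 0x1 = 0xE; E(K, 0xE) = 0x9.

C[0] = 0xB, C[1] = 0x1, C[2] = 0x9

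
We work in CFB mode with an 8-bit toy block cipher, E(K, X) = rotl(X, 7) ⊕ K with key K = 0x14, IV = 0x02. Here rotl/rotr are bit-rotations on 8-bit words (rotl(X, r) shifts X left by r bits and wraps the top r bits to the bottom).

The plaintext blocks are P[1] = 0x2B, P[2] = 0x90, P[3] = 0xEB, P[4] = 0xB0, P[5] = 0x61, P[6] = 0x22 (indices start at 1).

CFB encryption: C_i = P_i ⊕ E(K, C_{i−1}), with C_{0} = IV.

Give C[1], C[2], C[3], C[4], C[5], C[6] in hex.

C[1] = 0x3E, C[2] = 0x9B, C[3] = 0x32, C[4] = 0xBD, C[5] = 0xAB, C[6] = 0xE3

C[1]: E(K, 0x02) = 0x15; 0x2B ⊕ 0x15 = 0x3E.
C[2]: E(K, 0x3E) = 0x0B; 0x90 ⊕ 0x0B = 0x9B.
C[3]: E(K, 0x9B) = 0xD9; 0xEB ⊕ 0xD9 = 0x32.
C[4]: E(K, 0x32) = 0x0D; 0xB0 ⊕ 0x0D = 0xBD.
C[5]: E(K, 0xBD) = 0xCA; 0x61 ⊕ 0xCA = 0xAB.
C[6]: E(K, 0xAB) = 0xC1; 0x22 ⊕ 0xC1 = 0xE3.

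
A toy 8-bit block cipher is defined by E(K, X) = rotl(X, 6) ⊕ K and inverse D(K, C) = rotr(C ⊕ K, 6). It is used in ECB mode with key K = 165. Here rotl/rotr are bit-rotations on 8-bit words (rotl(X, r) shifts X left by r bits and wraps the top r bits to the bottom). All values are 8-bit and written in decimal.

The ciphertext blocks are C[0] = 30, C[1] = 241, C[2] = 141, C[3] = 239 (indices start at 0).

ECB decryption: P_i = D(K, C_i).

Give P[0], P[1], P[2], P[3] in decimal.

P[0] = 238, P[1] = 81, P[2] = 160, P[3] = 41

P[0]: D(K, 30) = 238.
P[1]: D(K, 241) = 81.
P[2]: D(K, 141) = 160.
P[3]: D(K, 239) = 41.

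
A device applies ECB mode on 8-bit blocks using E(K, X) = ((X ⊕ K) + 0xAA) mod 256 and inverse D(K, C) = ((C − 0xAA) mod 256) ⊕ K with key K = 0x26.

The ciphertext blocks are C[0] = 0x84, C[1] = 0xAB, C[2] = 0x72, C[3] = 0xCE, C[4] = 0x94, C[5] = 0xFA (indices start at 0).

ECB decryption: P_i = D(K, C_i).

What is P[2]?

P[2]: D(K, 0x72) = 0xEE.

P[2] = 0xEE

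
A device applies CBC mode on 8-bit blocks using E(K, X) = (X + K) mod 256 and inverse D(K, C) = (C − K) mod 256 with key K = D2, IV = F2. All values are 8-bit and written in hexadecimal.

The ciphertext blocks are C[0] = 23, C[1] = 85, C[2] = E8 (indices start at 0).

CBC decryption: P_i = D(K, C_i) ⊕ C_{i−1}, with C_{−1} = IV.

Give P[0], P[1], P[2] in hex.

P[0] = A3, P[1] = 90, P[2] = 93

P[0]: D(K, 23) = 51; 51 ⊕ F2 = A3.
P[1]: D(K, 85) = B3; B3 ⊕ 23 = 90.
P[2]: D(K, E8) = 16; 16 ⊕ 85 = 93.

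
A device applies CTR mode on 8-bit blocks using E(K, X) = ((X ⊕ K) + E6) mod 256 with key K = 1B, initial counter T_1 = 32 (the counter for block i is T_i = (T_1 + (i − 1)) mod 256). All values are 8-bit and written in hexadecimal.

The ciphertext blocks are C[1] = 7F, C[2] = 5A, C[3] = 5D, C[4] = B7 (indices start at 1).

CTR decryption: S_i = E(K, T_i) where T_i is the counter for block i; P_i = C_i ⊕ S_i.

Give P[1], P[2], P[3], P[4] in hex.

P[1] = 70, P[2] = 54, P[3] = 48, P[4] = A3

P[1]: T = 32, S = E(K, T) = 0F; 7F ⊕ 0F = 70.
P[2]: T = 33, S = E(K, T) = 0E; 5A ⊕ 0E = 54.
P[3]: T = 34, S = E(K, T) = 15; 5D ⊕ 15 = 48.
P[4]: T = 35, S = E(K, T) = 14; B7 ⊕ 14 = A3.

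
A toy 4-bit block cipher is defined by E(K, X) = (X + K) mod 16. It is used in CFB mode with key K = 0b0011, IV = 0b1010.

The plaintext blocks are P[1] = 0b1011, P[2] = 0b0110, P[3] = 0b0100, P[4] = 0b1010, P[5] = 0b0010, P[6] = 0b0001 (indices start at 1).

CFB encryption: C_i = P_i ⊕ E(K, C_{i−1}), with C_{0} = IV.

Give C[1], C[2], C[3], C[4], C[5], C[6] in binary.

C[1]: E(K, 0b1010) = 0b1101; 0b1011 ⊕ 0b1101 = 0b0110.
C[2]: E(K, 0b0110) = 0b1001; 0b0110 ⊕ 0b1001 = 0b1111.
C[3]: E(K, 0b1111) = 0b0010; 0b0100 ⊕ 0b0010 = 0b0110.
C[4]: E(K, 0b0110) = 0b1001; 0b1010 ⊕ 0b1001 = 0b0011.
C[5]: E(K, 0b0011) = 0b0110; 0b0010 ⊕ 0b0110 = 0b0100.
C[6]: E(K, 0b0100) = 0b0111; 0b0001 ⊕ 0b0111 = 0b0110.

C[1] = 0b0110, C[2] = 0b1111, C[3] = 0b0110, C[4] = 0b0011, C[5] = 0b0100, C[6] = 0b0110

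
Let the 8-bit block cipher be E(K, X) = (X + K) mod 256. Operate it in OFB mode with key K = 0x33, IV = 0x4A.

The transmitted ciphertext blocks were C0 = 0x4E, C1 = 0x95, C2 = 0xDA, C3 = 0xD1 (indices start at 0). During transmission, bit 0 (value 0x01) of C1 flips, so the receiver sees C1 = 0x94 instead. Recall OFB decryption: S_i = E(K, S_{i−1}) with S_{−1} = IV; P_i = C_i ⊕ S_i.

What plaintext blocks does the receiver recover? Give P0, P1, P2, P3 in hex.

P0 = 0x33, P1 = 0x24, P2 = 0x39, P3 = 0xC7

Only C1 changed, to 0x94. In OFB, a change in C_i flips the same bit in P_i only; the keystream is unaffected. Decrypting the received ciphertext:
P0: S = E(K, 0x4A) = 0x7D; 0x4E ⊕ 0x7D = 0x33.
P1: S = E(K, 0x7D) = 0xB0; 0x94 ⊕ 0xB0 = 0x24.
P2: S = E(K, 0xB0) = 0xE3; 0xDA ⊕ 0xE3 = 0x39.
P3: S = E(K, 0xE3) = 0x16; 0xD1 ⊕ 0x16 = 0xC7.
Blocks that differ from the original plaintext: P1.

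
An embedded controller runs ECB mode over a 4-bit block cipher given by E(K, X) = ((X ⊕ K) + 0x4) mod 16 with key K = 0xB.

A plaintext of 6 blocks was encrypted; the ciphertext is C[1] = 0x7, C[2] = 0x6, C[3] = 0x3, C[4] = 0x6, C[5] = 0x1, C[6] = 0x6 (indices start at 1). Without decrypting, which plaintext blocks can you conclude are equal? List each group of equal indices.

P[2] = P[4] = P[6]

ECB encrypts each block independently with the same key, so equal ciphertext blocks imply equal plaintext blocks.
C[2] = C[4] = C[6] = 0x6, so P[2] = P[4] = P[6].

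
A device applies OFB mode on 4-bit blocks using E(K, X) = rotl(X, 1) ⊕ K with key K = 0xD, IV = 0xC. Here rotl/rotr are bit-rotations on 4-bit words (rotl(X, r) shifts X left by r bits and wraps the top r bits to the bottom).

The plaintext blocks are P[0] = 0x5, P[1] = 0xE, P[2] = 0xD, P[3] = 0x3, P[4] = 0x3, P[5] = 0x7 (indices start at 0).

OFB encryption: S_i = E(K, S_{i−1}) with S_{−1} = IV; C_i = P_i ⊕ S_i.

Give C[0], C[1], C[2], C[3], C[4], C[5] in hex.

C[0] = 0x1, C[1] = 0xB, C[2] = 0xA, C[3] = 0x0, C[4] = 0x8, C[5] = 0xD

C[0]: S = E(K, 0xC) = 0x4; 0x5 ⊕ 0x4 = 0x1.
C[1]: S = E(K, 0x4) = 0x5; 0xE ⊕ 0x5 = 0xB.
C[2]: S = E(K, 0x5) = 0x7; 0xD ⊕ 0x7 = 0xA.
C[3]: S = E(K, 0x7) = 0x3; 0x3 ⊕ 0x3 = 0x0.
C[4]: S = E(K, 0x3) = 0xB; 0x3 ⊕ 0xB = 0x8.
C[5]: S = E(K, 0xB) = 0xA; 0x7 ⊕ 0xA = 0xD.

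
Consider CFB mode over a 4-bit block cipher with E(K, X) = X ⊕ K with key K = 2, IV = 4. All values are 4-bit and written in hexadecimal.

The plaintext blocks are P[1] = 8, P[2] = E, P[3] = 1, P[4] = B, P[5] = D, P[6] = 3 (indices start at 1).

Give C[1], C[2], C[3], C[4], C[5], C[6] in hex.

C[1] = E, C[2] = 2, C[3] = 1, C[4] = 8, C[5] = 7, C[6] = 6

CFB encryption: C_i = P_i ⊕ E(K, C_{i−1}), with C_{0} = IV.
C[1]: E(K, 4) = 6; 8 ⊕ 6 = E.
C[2]: E(K, E) = C; E ⊕ C = 2.
C[3]: E(K, 2) = 0; 1 ⊕ 0 = 1.
C[4]: E(K, 1) = 3; B ⊕ 3 = 8.
C[5]: E(K, 8) = A; D ⊕ A = 7.
C[6]: E(K, 7) = 5; 3 ⊕ 5 = 6.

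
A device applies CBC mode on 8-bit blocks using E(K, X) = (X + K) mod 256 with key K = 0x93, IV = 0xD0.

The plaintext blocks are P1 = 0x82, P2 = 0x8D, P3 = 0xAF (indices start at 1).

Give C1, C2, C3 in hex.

C1 = 0xE5, C2 = 0xFB, C3 = 0xE7

CBC encryption: C_i = E(K, P_i ⊕ C_{i−1}), with C_{0} = IV.
C1: P1 ⊕ 0xD0 = 0x52; E(K, 0x52) = 0xE5.
C2: P2 ⊕ 0xE5 = 0x68; E(K, 0x68) = 0xFB.
C3: P3 ⊕ 0xFB = 0x54; E(K, 0x54) = 0xE7.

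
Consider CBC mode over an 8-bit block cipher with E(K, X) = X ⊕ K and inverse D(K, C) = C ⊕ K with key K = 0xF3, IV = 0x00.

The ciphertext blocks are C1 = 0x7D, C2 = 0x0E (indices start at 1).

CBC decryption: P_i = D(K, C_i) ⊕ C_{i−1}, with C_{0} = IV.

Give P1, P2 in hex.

P1: D(K, 0x7D) = 0x8E; 0x8E ⊕ 0x00 = 0x8E.
P2: D(K, 0x0E) = 0xFD; 0xFD ⊕ 0x7D = 0x80.

P1 = 0x8E, P2 = 0x80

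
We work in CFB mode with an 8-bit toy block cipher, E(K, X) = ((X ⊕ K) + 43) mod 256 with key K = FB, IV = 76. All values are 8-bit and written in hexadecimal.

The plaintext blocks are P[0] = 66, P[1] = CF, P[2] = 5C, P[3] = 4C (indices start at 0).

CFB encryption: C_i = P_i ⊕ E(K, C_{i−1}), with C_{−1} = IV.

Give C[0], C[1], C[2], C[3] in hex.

C[0]: E(K, 76) = D0; 66 ⊕ D0 = B6.
C[1]: E(K, B6) = 90; CF ⊕ 90 = 5F.
C[2]: E(K, 5F) = E7; 5C ⊕ E7 = BB.
C[3]: E(K, BB) = 83; 4C ⊕ 83 = CF.

C[0] = B6, C[1] = 5F, C[2] = BB, C[3] = CF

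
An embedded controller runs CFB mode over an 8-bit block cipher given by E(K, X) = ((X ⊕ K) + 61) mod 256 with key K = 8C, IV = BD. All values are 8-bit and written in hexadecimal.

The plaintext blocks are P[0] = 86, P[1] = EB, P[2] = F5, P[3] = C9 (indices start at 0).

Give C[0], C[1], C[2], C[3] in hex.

C[0] = 14, C[1] = 12, C[2] = 0A, C[3] = 2E

CFB encryption: C_i = P_i ⊕ E(K, C_{i−1}), with C_{−1} = IV.
C[0]: E(K, BD) = 92; 86 ⊕ 92 = 14.
C[1]: E(K, 14) = F9; EB ⊕ F9 = 12.
C[2]: E(K, 12) = FF; F5 ⊕ FF = 0A.
C[3]: E(K, 0A) = E7; C9 ⊕ E7 = 2E.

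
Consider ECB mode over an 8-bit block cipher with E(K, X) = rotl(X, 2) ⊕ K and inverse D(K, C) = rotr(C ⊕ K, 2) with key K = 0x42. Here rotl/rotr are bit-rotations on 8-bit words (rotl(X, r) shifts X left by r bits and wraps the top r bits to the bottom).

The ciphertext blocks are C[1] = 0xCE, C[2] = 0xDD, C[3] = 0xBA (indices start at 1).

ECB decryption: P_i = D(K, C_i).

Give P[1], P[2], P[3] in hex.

P[1]: D(K, 0xCE) = 0x23.
P[2]: D(K, 0xDD) = 0xE7.
P[3]: D(K, 0xBA) = 0x3E.

P[1] = 0x23, P[2] = 0xE7, P[3] = 0x3E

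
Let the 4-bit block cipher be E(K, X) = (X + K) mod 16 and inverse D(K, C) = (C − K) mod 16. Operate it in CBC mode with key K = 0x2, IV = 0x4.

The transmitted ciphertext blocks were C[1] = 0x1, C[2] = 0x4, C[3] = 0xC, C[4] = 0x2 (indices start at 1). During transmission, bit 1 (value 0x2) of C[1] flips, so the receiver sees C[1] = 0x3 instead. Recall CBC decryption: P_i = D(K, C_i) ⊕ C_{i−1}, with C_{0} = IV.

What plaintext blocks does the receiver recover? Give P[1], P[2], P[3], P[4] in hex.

Only C[1] changed, to 0x3. In CBC, a change in C_i garbles P_i and flips the same bit in P_{i+1}. Decrypting the received ciphertext:
P[1]: D(K, 0x3) = 0x1; 0x1 ⊕ 0x4 = 0x5.
P[2]: D(K, 0x4) = 0x2; 0x2 ⊕ 0x3 = 0x1.
P[3]: D(K, 0xC) = 0xA; 0xA ⊕ 0x4 = 0xE.
P[4]: D(K, 0x2) = 0x0; 0x0 ⊕ 0xC = 0xC.
Blocks that differ from the original plaintext: P[1], P[2].

P[1] = 0x5, P[2] = 0x1, P[3] = 0xE, P[4] = 0xC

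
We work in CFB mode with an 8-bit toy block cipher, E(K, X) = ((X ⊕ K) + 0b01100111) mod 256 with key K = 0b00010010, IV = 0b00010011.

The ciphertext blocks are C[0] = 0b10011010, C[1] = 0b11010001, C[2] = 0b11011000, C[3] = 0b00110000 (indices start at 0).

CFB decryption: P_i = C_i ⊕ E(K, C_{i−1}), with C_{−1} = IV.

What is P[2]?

P[2]: E(K, 0b11010001) = 0b00101010; 0b11011000 ⊕ 0b00101010 = 0b11110010.

P[2] = 0b11110010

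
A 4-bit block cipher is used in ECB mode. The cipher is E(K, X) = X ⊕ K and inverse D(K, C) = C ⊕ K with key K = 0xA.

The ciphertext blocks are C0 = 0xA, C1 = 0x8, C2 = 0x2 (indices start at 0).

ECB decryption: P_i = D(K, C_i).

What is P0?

P0: D(K, 0xA) = 0x0.

P0 = 0x0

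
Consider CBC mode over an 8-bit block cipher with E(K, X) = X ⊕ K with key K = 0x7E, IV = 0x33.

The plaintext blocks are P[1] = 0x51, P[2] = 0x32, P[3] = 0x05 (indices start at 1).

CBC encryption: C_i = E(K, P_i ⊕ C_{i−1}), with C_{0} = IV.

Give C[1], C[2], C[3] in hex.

C[1] = 0x1C, C[2] = 0x50, C[3] = 0x2B

C[1]: P[1] ⊕ 0x33 = 0x62; E(K, 0x62) = 0x1C.
C[2]: P[2] ⊕ 0x1C = 0x2E; E(K, 0x2E) = 0x50.
C[3]: P[3] ⊕ 0x50 = 0x55; E(K, 0x55) = 0x2B.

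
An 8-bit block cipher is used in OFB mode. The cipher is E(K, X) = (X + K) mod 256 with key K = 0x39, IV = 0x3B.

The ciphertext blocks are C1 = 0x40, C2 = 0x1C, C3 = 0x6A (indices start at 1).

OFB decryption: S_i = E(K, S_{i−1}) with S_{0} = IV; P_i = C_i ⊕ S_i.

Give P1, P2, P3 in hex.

P1 = 0x34, P2 = 0xB1, P3 = 0x8C

P1: S = E(K, 0x3B) = 0x74; 0x40 ⊕ 0x74 = 0x34.
P2: S = E(K, 0x74) = 0xAD; 0x1C ⊕ 0xAD = 0xB1.
P3: S = E(K, 0xAD) = 0xE6; 0x6A ⊕ 0xE6 = 0x8C.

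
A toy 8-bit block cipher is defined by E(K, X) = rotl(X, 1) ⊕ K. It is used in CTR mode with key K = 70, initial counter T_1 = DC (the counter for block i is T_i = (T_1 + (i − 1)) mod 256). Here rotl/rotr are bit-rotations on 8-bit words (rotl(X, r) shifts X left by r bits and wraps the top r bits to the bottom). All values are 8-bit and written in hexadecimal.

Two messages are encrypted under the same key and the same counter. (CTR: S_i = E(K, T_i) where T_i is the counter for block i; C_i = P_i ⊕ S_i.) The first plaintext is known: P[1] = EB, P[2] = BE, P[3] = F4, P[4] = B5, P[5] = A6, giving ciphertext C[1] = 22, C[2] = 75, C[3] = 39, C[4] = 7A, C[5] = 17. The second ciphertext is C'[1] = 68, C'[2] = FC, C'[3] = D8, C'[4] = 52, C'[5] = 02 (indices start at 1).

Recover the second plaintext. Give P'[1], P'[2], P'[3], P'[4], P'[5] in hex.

P'[1] = A1, P'[2] = 37, P'[3] = 15, P'[4] = 9D, P'[5] = B3

In CTR with a reused counter, both messages share the same keystream S_i, so C_i ⊕ C'_i = P_i ⊕ P'_i and thus P'_i = P_i ⊕ C_i ⊕ C'_i.
P'[1]: EB ⊕ 22 ⊕ 68 = A1.
P'[2]: BE ⊕ 75 ⊕ FC = 37.
P'[3]: F4 ⊕ 39 ⊕ D8 = 15.
P'[4]: B5 ⊕ 7A ⊕ 52 = 9D.
P'[5]: A6 ⊕ 17 ⊕ 02 = B3.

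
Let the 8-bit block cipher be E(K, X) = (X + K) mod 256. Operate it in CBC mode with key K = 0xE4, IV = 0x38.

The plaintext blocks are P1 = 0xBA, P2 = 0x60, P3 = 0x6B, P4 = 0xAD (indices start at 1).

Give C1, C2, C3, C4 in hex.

C1 = 0x66, C2 = 0xEA, C3 = 0x65, C4 = 0xAC

CBC encryption: C_i = E(K, P_i ⊕ C_{i−1}), with C_{0} = IV.
C1: P1 ⊕ 0x38 = 0x82; E(K, 0x82) = 0x66.
C2: P2 ⊕ 0x66 = 0x06; E(K, 0x06) = 0xEA.
C3: P3 ⊕ 0xEA = 0x81; E(K, 0x81) = 0x65.
C4: P4 ⊕ 0x65 = 0xC8; E(K, 0xC8) = 0xAC.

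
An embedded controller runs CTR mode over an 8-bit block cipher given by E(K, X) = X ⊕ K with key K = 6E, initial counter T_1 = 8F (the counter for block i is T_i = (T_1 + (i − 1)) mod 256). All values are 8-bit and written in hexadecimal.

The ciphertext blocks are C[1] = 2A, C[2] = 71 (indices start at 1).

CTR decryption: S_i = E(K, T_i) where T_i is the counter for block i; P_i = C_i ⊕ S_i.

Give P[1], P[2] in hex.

P[1] = CB, P[2] = 8F

P[1]: T = 8F, S = E(K, T) = E1; 2A ⊕ E1 = CB.
P[2]: T = 90, S = E(K, T) = FE; 71 ⊕ FE = 8F.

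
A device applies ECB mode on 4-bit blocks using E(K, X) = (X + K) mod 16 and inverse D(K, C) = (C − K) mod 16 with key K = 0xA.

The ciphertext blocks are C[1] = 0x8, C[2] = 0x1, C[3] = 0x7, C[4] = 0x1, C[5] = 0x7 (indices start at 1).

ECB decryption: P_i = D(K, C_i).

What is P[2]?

P[2] = 0x7

P[2]: D(K, 0x1) = 0x7.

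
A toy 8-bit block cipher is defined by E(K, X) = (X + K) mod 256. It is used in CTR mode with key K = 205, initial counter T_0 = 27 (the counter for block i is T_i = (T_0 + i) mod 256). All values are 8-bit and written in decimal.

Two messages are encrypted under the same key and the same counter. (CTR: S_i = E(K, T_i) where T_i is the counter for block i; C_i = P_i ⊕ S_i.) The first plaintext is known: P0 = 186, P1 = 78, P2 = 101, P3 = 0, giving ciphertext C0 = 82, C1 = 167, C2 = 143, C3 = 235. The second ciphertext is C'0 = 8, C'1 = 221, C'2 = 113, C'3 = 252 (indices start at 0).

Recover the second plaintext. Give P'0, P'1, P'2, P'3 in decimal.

P'0 = 224, P'1 = 52, P'2 = 155, P'3 = 23

In CTR with a reused counter, both messages share the same keystream S_i, so C_i ⊕ C'_i = P_i ⊕ P'_i and thus P'_i = P_i ⊕ C_i ⊕ C'_i.
P'0: 186 ⊕ 82 ⊕ 8 = 224.
P'1: 78 ⊕ 167 ⊕ 221 = 52.
P'2: 101 ⊕ 143 ⊕ 113 = 155.
P'3: 0 ⊕ 235 ⊕ 252 = 23.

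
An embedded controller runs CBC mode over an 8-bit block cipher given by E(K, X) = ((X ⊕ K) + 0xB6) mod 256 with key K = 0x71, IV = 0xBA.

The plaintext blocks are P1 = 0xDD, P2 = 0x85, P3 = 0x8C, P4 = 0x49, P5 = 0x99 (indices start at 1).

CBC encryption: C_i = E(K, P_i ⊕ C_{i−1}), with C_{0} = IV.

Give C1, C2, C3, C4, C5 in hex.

C1 = 0xCC, C2 = 0xEE, C3 = 0xC9, C4 = 0xA7, C5 = 0x05

C1: P1 ⊕ 0xBA = 0x67; E(K, 0x67) = 0xCC.
C2: P2 ⊕ 0xCC = 0x49; E(K, 0x49) = 0xEE.
C3: P3 ⊕ 0xEE = 0x62; E(K, 0x62) = 0xC9.
C4: P4 ⊕ 0xC9 = 0x80; E(K, 0x80) = 0xA7.
C5: P5 ⊕ 0xA7 = 0x3E; E(K, 0x3E) = 0x05.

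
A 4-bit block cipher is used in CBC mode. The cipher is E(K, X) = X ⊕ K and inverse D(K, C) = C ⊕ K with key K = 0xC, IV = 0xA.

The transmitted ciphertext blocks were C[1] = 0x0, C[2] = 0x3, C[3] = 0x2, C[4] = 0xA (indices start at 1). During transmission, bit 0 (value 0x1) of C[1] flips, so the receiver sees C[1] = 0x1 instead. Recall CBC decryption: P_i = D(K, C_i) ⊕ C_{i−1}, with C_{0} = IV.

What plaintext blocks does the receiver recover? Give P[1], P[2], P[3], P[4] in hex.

P[1] = 0x7, P[2] = 0xE, P[3] = 0xD, P[4] = 0x4

Only C[1] changed, to 0x1. In CBC, a change in C_i garbles P_i and flips the same bit in P_{i+1}. Decrypting the received ciphertext:
P[1]: D(K, 0x1) = 0xD; 0xD ⊕ 0xA = 0x7.
P[2]: D(K, 0x3) = 0xF; 0xF ⊕ 0x1 = 0xE.
P[3]: D(K, 0x2) = 0xE; 0xE ⊕ 0x3 = 0xD.
P[4]: D(K, 0xA) = 0x6; 0x6 ⊕ 0x2 = 0x4.
Blocks that differ from the original plaintext: P[1], P[2].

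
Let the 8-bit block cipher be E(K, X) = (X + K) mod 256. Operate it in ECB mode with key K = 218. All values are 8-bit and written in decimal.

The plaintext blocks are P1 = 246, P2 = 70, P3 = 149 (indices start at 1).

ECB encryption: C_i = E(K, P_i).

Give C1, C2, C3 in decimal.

C1 = 208, C2 = 32, C3 = 111

C1: E(K, 246) = 208.
C2: E(K, 70) = 32.
C3: E(K, 149) = 111.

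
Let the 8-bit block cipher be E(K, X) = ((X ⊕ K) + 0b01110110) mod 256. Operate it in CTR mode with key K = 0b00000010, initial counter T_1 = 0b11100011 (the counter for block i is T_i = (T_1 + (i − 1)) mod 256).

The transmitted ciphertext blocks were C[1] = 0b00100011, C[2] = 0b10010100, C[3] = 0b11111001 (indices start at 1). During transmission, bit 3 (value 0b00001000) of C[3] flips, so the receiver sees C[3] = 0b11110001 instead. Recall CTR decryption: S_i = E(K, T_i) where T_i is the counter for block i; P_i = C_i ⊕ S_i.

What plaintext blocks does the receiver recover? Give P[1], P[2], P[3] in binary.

Only C[3] changed, to 0b11110001. In CTR, a change in C_i flips the same bit in P_i only; the keystream is unaffected. Decrypting the received ciphertext:
P[1]: T = 0b11100011, S = E(K, T) = 0b01010111; 0b00100011 ⊕ 0b01010111 = 0b01110100.
P[2]: T = 0b11100100, S = E(K, T) = 0b01011100; 0b10010100 ⊕ 0b01011100 = 0b11001000.
P[3]: T = 0b11100101, S = E(K, T) = 0b01011101; 0b11110001 ⊕ 0b01011101 = 0b10101100.
Blocks that differ from the original plaintext: P[3].

P[1] = 0b01110100, P[2] = 0b11001000, P[3] = 0b10101100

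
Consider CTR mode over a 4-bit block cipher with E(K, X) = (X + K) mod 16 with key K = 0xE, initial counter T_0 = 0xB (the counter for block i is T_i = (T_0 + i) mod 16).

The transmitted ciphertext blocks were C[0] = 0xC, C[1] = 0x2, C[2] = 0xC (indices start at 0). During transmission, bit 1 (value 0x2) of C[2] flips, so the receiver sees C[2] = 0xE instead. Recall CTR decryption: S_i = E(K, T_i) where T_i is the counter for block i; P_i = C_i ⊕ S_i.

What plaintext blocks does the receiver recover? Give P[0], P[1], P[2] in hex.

P[0] = 0x5, P[1] = 0x8, P[2] = 0x5

Only C[2] changed, to 0xE. In CTR, a change in C_i flips the same bit in P_i only; the keystream is unaffected. Decrypting the received ciphertext:
P[0]: T = 0xB, S = E(K, T) = 0x9; 0xC ⊕ 0x9 = 0x5.
P[1]: T = 0xC, S = E(K, T) = 0xA; 0x2 ⊕ 0xA = 0x8.
P[2]: T = 0xD, S = E(K, T) = 0xB; 0xE ⊕ 0xB = 0x5.
Blocks that differ from the original plaintext: P[2].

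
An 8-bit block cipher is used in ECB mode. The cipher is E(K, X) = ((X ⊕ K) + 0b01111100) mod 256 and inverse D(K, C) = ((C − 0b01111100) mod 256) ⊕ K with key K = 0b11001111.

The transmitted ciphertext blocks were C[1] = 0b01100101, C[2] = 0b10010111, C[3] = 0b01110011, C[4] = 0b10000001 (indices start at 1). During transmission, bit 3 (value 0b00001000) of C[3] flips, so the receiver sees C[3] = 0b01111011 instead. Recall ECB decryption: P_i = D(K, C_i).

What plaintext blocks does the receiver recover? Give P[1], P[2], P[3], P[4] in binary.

P[1] = 0b00100110, P[2] = 0b11010100, P[3] = 0b00110000, P[4] = 0b11001010

Only C[3] changed, to 0b01111011. In ECB, a change in C_i affects only P_i. Decrypting the received ciphertext:
P[1]: D(K, 0b01100101) = 0b00100110.
P[2]: D(K, 0b10010111) = 0b11010100.
P[3]: D(K, 0b01111011) = 0b00110000.
P[4]: D(K, 0b10000001) = 0b11001010.
Blocks that differ from the original plaintext: P[3].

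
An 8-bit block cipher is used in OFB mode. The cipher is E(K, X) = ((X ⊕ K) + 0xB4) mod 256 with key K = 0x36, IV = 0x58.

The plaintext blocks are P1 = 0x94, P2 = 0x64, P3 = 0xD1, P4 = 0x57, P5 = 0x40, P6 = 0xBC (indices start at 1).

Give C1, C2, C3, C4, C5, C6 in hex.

OFB encryption: S_i = E(K, S_{i−1}) with S_{0} = IV; C_i = P_i ⊕ S_i.
C1: S = E(K, 0x58) = 0x22; 0x94 ⊕ 0x22 = 0xB6.
C2: S = E(K, 0x22) = 0xC8; 0x64 ⊕ 0xC8 = 0xAC.
C3: S = E(K, 0xC8) = 0xB2; 0xD1 ⊕ 0xB2 = 0x63.
C4: S = E(K, 0xB2) = 0x38; 0x57 ⊕ 0x38 = 0x6F.
C5: S = E(K, 0x38) = 0xC2; 0x40 ⊕ 0xC2 = 0x82.
C6: S = E(K, 0xC2) = 0xA8; 0xBC ⊕ 0xA8 = 0x14.

C1 = 0xB6, C2 = 0xAC, C3 = 0x63, C4 = 0x6F, C5 = 0x82, C6 = 0x14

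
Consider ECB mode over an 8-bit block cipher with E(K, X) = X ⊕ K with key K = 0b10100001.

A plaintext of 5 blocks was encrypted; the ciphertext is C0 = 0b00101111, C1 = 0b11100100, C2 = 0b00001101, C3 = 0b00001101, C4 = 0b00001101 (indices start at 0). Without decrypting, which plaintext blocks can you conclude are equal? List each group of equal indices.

ECB encrypts each block independently with the same key, so equal ciphertext blocks imply equal plaintext blocks.
C2 = C3 = C4 = 0b00001101, so P2 = P3 = P4.

P2 = P3 = P4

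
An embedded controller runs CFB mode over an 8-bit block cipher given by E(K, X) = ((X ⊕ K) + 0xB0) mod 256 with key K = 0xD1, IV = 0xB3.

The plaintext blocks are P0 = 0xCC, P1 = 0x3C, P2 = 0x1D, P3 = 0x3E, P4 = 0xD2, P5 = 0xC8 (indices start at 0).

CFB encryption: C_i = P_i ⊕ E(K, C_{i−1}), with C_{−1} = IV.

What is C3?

C3 = 0x40

C0: E(K, 0xB3) = 0x12; 0xCC ⊕ 0x12 = 0xDE.
C1: E(K, 0xDE) = 0xBF; 0x3C ⊕ 0xBF = 0x83.
C2: E(K, 0x83) = 0x02; 0x1D ⊕ 0x02 = 0x1F.
C3: E(K, 0x1F) = 0x7E; 0x3E ⊕ 0x7E = 0x40.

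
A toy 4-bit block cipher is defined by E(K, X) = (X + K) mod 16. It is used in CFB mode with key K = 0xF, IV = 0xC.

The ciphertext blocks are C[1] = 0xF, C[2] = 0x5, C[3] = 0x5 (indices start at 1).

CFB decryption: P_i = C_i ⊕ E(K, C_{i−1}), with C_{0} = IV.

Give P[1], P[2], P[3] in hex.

P[1]: E(K, 0xC) = 0xB; 0xF ⊕ 0xB = 0x4.
P[2]: E(K, 0xF) = 0xE; 0x5 ⊕ 0xE = 0xB.
P[3]: E(K, 0x5) = 0x4; 0x5 ⊕ 0x4 = 0x1.

P[1] = 0x4, P[2] = 0xB, P[3] = 0x1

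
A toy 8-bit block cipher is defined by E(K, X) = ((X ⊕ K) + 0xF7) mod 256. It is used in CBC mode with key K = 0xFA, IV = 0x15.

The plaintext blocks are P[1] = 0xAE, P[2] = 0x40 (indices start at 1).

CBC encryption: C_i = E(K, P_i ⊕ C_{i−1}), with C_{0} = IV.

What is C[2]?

C[2] = 0x79

C[1]: P[1] ⊕ 0x15 = 0xBB; E(K, 0xBB) = 0x38.
C[2]: P[2] ⊕ 0x38 = 0x78; E(K, 0x78) = 0x79.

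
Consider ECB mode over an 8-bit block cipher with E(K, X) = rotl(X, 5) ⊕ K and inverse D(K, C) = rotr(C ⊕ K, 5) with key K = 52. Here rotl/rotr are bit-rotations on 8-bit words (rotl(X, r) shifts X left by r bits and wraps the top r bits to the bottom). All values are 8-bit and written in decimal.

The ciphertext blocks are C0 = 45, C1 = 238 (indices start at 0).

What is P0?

P0 = 200

ECB decryption: P_i = D(K, C_i).
P0: D(K, 45) = 200.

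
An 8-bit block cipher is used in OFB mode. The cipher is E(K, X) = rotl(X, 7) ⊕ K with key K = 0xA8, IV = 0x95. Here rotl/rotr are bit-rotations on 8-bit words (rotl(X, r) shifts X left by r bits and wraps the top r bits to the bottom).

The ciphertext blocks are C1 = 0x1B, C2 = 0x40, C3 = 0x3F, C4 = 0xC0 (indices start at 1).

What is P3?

OFB decryption: S_i = E(K, S_{i−1}) with S_{0} = IV; P_i = C_i ⊕ S_i.
P1: S = E(K, 0x95) = 0x62; 0x1B ⊕ 0x62 = 0x79.
P2: S = E(K, 0x62) = 0x99; 0x40 ⊕ 0x99 = 0xD9.
P3: S = E(K, 0x99) = 0x64; 0x3F ⊕ 0x64 = 0x5B.

P3 = 0x5B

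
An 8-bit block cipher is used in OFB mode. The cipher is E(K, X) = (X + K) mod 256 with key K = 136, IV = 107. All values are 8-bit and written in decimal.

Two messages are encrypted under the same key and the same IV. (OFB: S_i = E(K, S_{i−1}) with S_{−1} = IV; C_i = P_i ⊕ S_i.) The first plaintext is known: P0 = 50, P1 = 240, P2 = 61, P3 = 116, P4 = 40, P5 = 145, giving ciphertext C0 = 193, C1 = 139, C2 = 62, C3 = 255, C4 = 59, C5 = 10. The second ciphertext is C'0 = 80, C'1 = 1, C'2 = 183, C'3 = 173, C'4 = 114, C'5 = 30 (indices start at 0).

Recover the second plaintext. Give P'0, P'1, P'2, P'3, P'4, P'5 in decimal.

P'0 = 163, P'1 = 122, P'2 = 180, P'3 = 38, P'4 = 97, P'5 = 133

In OFB with a reused IV, both messages share the same keystream S_i, so C_i ⊕ C'_i = P_i ⊕ P'_i and thus P'_i = P_i ⊕ C_i ⊕ C'_i.
P'0: 50 ⊕ 193 ⊕ 80 = 163.
P'1: 240 ⊕ 139 ⊕ 1 = 122.
P'2: 61 ⊕ 62 ⊕ 183 = 180.
P'3: 116 ⊕ 255 ⊕ 173 = 38.
P'4: 40 ⊕ 59 ⊕ 114 = 97.
P'5: 145 ⊕ 10 ⊕ 30 = 133.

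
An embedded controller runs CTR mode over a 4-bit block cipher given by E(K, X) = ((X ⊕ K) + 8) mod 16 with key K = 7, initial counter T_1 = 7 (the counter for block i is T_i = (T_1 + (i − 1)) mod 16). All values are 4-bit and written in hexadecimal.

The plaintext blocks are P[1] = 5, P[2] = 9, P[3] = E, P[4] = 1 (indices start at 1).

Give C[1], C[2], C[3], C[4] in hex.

C[1] = D, C[2] = E, C[3] = 8, C[4] = 4

CTR encryption: S_i = E(K, T_i) where T_i is the counter for block i; C_i = P_i ⊕ S_i.
C[1]: T = 7, S = E(K, T) = 8; 5 ⊕ 8 = D.
C[2]: T = 8, S = E(K, T) = 7; 9 ⊕ 7 = E.
C[3]: T = 9, S = E(K, T) = 6; E ⊕ 6 = 8.
C[4]: T = A, S = E(K, T) = 5; 1 ⊕ 5 = 4.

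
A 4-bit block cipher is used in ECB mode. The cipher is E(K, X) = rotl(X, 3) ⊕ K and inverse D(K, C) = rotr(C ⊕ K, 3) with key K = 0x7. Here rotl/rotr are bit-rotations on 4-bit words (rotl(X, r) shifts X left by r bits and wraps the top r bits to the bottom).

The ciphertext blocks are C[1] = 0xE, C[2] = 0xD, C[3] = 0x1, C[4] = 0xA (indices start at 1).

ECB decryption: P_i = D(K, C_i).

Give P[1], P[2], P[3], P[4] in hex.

P[1] = 0x3, P[2] = 0x5, P[3] = 0xC, P[4] = 0xB

P[1]: D(K, 0xE) = 0x3.
P[2]: D(K, 0xD) = 0x5.
P[3]: D(K, 0x1) = 0xC.
P[4]: D(K, 0xA) = 0xB.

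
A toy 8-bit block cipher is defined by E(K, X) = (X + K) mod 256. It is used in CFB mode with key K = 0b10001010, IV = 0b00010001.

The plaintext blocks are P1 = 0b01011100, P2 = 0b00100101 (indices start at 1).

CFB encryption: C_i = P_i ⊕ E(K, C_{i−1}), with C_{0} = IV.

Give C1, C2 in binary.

C1: E(K, 0b00010001) = 0b10011011; 0b01011100 ⊕ 0b10011011 = 0b11000111.
C2: E(K, 0b11000111) = 0b01010001; 0b00100101 ⊕ 0b01010001 = 0b01110100.

C1 = 0b11000111, C2 = 0b01110100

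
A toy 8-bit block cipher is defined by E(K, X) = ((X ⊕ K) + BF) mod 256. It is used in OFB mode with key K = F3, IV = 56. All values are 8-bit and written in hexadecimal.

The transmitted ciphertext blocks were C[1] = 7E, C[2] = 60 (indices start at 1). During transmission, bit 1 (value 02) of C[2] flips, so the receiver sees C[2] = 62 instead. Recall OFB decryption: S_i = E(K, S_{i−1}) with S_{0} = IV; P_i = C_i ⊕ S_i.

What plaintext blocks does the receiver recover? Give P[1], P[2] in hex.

P[1] = 1A, P[2] = 34

Only C[2] changed, to 62. In OFB, a change in C_i flips the same bit in P_i only; the keystream is unaffected. Decrypting the received ciphertext:
P[1]: S = E(K, 56) = 64; 7E ⊕ 64 = 1A.
P[2]: S = E(K, 64) = 56; 62 ⊕ 56 = 34.
Blocks that differ from the original plaintext: P[2].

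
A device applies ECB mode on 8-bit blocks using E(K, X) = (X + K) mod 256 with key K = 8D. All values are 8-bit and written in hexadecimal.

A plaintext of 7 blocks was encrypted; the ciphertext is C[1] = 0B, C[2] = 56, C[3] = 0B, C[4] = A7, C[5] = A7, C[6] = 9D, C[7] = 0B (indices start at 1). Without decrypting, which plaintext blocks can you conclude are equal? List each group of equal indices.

P[1] = P[3] = P[7]; P[4] = P[5]

ECB encrypts each block independently with the same key, so equal ciphertext blocks imply equal plaintext blocks.
C[1] = C[3] = C[7] = 0B, so P[1] = P[3] = P[7].
C[4] = C[5] = A7, so P[4] = P[5].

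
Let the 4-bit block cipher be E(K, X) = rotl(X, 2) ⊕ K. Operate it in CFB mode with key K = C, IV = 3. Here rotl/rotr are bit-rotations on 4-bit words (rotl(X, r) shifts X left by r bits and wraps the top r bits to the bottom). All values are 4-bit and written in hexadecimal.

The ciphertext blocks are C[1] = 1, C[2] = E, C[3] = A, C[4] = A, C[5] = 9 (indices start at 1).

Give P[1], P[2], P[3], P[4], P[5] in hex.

CFB decryption: P_i = C_i ⊕ E(K, C_{i−1}), with C_{0} = IV.
P[1]: E(K, 3) = 0; 1 ⊕ 0 = 1.
P[2]: E(K, 1) = 8; E ⊕ 8 = 6.
P[3]: E(K, E) = 7; A ⊕ 7 = D.
P[4]: E(K, A) = 6; A ⊕ 6 = C.
P[5]: E(K, A) = 6; 9 ⊕ 6 = F.

P[1] = 1, P[2] = 6, P[3] = D, P[4] = C, P[5] = F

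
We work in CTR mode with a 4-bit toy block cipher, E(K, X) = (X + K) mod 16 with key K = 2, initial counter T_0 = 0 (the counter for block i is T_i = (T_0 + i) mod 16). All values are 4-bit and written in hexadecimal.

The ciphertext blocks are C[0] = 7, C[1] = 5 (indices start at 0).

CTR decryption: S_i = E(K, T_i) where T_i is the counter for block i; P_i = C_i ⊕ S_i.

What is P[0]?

P[0] = 5

P[0]: T = 0, S = E(K, T) = 2; 7 ⊕ 2 = 5.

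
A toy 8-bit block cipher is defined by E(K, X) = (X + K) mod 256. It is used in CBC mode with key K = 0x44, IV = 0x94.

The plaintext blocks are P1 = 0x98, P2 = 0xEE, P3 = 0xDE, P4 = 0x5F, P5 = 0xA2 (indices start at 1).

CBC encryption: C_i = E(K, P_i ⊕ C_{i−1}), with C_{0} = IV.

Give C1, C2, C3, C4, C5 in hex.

C1 = 0x50, C2 = 0x02, C3 = 0x20, C4 = 0xC3, C5 = 0xA5

C1: P1 ⊕ 0x94 = 0x0C; E(K, 0x0C) = 0x50.
C2: P2 ⊕ 0x50 = 0xBE; E(K, 0xBE) = 0x02.
C3: P3 ⊕ 0x02 = 0xDC; E(K, 0xDC) = 0x20.
C4: P4 ⊕ 0x20 = 0x7F; E(K, 0x7F) = 0xC3.
C5: P5 ⊕ 0xC3 = 0x61; E(K, 0x61) = 0xA5.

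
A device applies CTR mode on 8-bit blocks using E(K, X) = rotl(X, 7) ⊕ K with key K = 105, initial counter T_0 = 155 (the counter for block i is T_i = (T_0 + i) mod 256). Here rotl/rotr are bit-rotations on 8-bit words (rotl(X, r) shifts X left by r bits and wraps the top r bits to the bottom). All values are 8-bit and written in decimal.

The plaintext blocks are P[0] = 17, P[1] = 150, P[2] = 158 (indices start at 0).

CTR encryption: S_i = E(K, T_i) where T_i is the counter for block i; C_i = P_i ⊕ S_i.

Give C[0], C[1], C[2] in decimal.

C[0] = 181, C[1] = 177, C[2] = 57

C[0]: T = 155, S = E(K, T) = 164; 17 ⊕ 164 = 181.
C[1]: T = 156, S = E(K, T) = 39; 150 ⊕ 39 = 177.
C[2]: T = 157, S = E(K, T) = 167; 158 ⊕ 167 = 57.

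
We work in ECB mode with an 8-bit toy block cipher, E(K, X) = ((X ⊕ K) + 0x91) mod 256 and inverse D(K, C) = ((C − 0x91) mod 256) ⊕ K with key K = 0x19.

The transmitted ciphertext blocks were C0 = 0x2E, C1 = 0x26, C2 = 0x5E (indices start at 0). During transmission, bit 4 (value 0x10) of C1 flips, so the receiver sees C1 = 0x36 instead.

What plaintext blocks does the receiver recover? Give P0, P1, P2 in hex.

ECB decryption: P_i = D(K, C_i).
Only C1 changed, to 0x36. In ECB, a change in C_i affects only P_i. Decrypting the received ciphertext:
P0: D(K, 0x2E) = 0x84.
P1: D(K, 0x36) = 0xBC.
P2: D(K, 0x5E) = 0xD4.
Blocks that differ from the original plaintext: P1.

P0 = 0x84, P1 = 0xBC, P2 = 0xD4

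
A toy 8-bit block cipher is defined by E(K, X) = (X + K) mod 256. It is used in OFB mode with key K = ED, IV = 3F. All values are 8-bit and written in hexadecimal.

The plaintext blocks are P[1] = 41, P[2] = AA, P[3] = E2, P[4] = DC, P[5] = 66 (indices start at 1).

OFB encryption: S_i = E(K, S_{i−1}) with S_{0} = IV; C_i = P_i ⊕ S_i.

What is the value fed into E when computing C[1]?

C[1]: S = E(K, 3F) = 2C; 41 ⊕ 2C = 6D.
So the input to E for block [1] is 3F.

3F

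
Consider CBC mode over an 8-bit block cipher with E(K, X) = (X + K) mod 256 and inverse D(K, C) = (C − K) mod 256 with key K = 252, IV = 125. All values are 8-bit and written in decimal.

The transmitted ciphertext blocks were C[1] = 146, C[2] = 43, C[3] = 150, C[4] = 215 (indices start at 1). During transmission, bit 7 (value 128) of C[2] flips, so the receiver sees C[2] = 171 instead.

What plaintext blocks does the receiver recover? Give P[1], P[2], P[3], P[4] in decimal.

P[1] = 235, P[2] = 61, P[3] = 49, P[4] = 77

CBC decryption: P_i = D(K, C_i) ⊕ C_{i−1}, with C_{0} = IV.
Only C[2] changed, to 171. In CBC, a change in C_i garbles P_i and flips the same bit in P_{i+1}. Decrypting the received ciphertext:
P[1]: D(K, 146) = 150; 150 ⊕ 125 = 235.
P[2]: D(K, 171) = 175; 175 ⊕ 146 = 61.
P[3]: D(K, 150) = 154; 154 ⊕ 171 = 49.
P[4]: D(K, 215) = 219; 219 ⊕ 150 = 77.
Blocks that differ from the original plaintext: P[2], P[3].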